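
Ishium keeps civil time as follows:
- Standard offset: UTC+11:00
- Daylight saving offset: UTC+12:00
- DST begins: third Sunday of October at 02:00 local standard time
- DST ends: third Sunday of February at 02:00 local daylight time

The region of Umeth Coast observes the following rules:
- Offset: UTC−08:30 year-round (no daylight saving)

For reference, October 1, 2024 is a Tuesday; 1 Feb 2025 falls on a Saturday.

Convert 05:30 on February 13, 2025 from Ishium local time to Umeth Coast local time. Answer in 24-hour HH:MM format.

09:00

1 October 2024 is a Tuesday, so the first Sunday is October 6 and the third is October 20.
1 February 2025 is a Saturday, so the first Sunday is February 2 and the third is February 16.
February 13, 2025 lies within the daylight-saving period (20 October 2024 – 16 February 2025), so Ishium is on daylight time, UTC+12:00.
05:30 Ishium − 12h = 17:30 UTC (rolling into the previous day, 12 February 2025).
Umeth Coast stays on UTC−08:30 all year.
17:30 UTC − 8h30m = 09:00 Umeth Coast.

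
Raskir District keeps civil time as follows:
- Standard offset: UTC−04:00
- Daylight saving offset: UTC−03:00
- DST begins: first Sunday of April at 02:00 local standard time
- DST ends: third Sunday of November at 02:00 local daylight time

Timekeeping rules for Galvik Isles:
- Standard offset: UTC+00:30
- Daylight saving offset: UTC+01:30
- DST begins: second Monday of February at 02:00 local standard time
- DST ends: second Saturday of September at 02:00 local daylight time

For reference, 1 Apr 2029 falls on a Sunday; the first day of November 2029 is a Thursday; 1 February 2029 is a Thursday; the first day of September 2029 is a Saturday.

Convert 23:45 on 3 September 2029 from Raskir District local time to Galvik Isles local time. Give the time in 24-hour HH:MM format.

1 April 2029 is a Sunday, so the first Sunday is April 1.
1 November 2029 is a Thursday, so the first Sunday is November 4 and the third is November 18.
3 September 2029 falls between 1 April and 18 November, so daylight saving is in effect and Raskir District is at UTC−03:00.
23:45 Raskir District + 3h = 02:45 UTC (rolling into the next day, 4 September 2029).
1 February 2029 is a Thursday, so the first Monday is February 5 and the second is February 12.
1 September 2029 is a Saturday, so the first Saturday is September 1 and the second is September 8.
At the standard offset (UTC+00:30), 02:45 UTC + 0h30m = 03:15 Galvik Isles standard time.
The standard-time date in Galvik Isles, 4 September 2029, lies within the daylight-saving period (12 February – 8 September), so Galvik Isles is on daylight time, UTC+01:30.
02:45 UTC + 1h30m = 04:15 Galvik Isles.

04:15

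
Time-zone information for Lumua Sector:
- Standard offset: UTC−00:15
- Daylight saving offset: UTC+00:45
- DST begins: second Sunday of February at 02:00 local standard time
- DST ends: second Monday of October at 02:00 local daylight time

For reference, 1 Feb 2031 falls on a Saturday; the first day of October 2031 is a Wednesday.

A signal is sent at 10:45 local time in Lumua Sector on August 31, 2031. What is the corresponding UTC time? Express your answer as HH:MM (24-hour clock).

10:00

1 February 2031 is a Saturday, so the first Sunday is February 2 and the second is February 9.
1 October 2031 is a Wednesday, so the first Monday is October 6 and the second is October 13.
Daylight saving runs 9 February – 13 October; August 31, 2031 is inside that window, so Lumua Sector is at UTC+00:45.
10:45 local − 0h45m = 10:00 UTC.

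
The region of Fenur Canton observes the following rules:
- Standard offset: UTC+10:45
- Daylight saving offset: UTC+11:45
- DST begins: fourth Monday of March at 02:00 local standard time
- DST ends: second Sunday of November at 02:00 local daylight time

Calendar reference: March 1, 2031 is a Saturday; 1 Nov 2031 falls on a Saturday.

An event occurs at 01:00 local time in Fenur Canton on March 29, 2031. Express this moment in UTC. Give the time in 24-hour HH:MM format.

13:15

1 March 2031 is a Saturday, so the first Monday is March 3 and the fourth is March 24.
1 November 2031 is a Saturday, so the first Sunday is November 2 and the second is November 9.
March 29, 2031 falls between 24 March and 9 November, so daylight saving is in effect and Fenur Canton is at UTC+11:45.
01:00 local − 11h45m = 13:15 UTC (rolling into the previous day, 28 March 2031).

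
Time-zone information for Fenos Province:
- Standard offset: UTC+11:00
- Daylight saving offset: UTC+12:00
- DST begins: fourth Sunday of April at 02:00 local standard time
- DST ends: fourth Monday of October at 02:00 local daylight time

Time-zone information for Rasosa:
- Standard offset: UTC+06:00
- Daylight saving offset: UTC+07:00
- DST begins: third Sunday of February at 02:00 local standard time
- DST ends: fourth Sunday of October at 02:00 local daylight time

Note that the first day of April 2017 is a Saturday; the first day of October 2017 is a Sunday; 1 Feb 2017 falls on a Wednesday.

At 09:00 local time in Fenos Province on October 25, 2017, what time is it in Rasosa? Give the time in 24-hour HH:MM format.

1 April 2017 is a Saturday, so the first Sunday is April 2 and the fourth is April 23.
1 October 2017 is a Sunday, so the first Monday is October 2 and the fourth is October 23.
October 25, 2017 does not fall between 23 April and 23 October, so daylight saving is not in effect and Fenos Province is at UTC+11:00.
09:00 Fenos Province − 11h = 22:00 UTC (rolling into the previous day, 24 October 2017).
1 February 2017 is a Wednesday, so the first Sunday is February 5 and the third is February 19.
1 October 2017 is a Sunday, so the first Sunday is October 1 and the fourth is October 22.
At the standard offset (UTC+06:00), 22:00 UTC + 6h = 04:00 Rasosa standard time (rolling into the next day, 25 October 2017).
The standard-time date in Rasosa, October 25, 2017, is outside the daylight-saving period (19 February – 22 October), so Rasosa is on standard time, UTC+06:00.
22:00 UTC + 6h = 04:00 Rasosa (rolling into the next day, 25 October 2017).

04:00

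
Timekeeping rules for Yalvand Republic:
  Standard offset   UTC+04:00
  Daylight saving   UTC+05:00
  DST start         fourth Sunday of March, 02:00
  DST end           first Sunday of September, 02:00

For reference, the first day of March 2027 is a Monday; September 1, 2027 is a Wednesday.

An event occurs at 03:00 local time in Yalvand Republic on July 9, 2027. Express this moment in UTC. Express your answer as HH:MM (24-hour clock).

22:00

1 March 2027 is a Monday, so the first Sunday is March 7 and the fourth is March 28.
1 September 2027 is a Wednesday, so the first Sunday is September 5.
July 9, 2027 lies within the daylight-saving period (28 March – 5 September), so Yalvand Republic is on daylight time, UTC+05:00.
03:00 local − 5h = 22:00 UTC (rolling into the previous day, 8 July 2027).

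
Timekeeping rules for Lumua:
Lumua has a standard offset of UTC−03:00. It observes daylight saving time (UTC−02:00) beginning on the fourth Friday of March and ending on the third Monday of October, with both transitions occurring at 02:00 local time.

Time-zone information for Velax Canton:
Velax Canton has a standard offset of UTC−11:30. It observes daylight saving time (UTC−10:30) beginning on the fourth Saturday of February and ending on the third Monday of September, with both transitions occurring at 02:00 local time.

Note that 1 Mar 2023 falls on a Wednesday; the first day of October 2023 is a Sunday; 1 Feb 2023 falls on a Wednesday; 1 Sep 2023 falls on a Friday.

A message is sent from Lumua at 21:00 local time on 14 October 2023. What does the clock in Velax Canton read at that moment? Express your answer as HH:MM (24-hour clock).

1 March 2023 is a Wednesday, so the first Friday is March 3 and the fourth is March 24.
1 October 2023 is a Sunday, so the first Monday is October 2 and the third is October 16.
Daylight saving runs 24 March – 16 October; 14 October 2023 is inside that window, so Lumua is at UTC−02:00.
21:00 Lumua + 2h = 23:00 UTC.
1 February 2023 is a Wednesday, so the first Saturday is February 4 and the fourth is February 25.
1 September 2023 is a Friday, so the first Monday is September 4 and the third is September 18.
At the standard offset (UTC−11:30), 23:00 UTC − 11h30m = 11:30 Velax Canton standard time.
The standard-time date in Velax Canton, 14 October 2023, does not fall between 25 February and 18 September, so daylight saving is not in effect and Velax Canton is at UTC−11:30.
23:00 UTC − 11h30m = 11:30 Velax Canton.

11:30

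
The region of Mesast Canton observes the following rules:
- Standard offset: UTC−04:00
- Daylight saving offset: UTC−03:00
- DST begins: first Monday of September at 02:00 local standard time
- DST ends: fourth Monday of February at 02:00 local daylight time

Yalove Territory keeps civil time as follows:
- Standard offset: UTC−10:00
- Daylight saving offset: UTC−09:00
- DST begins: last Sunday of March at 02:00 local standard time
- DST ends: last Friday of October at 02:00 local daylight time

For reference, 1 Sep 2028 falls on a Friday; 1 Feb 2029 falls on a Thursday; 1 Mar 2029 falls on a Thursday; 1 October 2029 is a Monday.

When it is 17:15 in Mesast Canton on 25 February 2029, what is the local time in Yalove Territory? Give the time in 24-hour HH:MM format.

1 September 2028 is a Friday, so the first Monday is September 4.
1 February 2029 is a Thursday, so the first Monday is February 5 and the fourth is February 26.
25 February 2029 falls between 4 September 2028 and 26 February 2029, so daylight saving is in effect and Mesast Canton is at UTC−03:00.
17:15 Mesast Canton + 3h = 20:15 UTC.
1 March 2029 is a Thursday, so Sundays fall on 4, 11, 18, 25; the last is March 25.
1 October 2029 is a Monday, so Fridays fall on 5, 12, 19, 26; the last is October 26.
At the standard offset (UTC−10:00), 20:15 UTC − 10h = 10:15 Yalove Territory standard time.
Daylight saving runs 25 March – 26 October; the standard-time date in Yalove Territory, 25 February 2029, is outside that window, so Yalove Territory is on standard time at UTC−10:00.
20:15 UTC − 10h = 10:15 Yalove Territory.

10:15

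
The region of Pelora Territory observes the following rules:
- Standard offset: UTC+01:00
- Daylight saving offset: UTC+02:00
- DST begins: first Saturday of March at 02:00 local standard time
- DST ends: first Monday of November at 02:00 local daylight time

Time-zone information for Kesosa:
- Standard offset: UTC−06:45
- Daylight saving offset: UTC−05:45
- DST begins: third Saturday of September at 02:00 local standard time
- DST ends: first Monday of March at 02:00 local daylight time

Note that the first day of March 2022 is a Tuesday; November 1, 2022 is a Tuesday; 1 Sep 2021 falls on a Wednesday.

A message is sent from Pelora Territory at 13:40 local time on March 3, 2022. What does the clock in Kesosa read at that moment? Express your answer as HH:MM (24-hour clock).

1 March 2022 is a Tuesday, so the first Saturday is March 5.
1 November 2022 is a Tuesday, so the first Monday is November 7.
March 3, 2022 is outside the daylight-saving period (5 March – 7 November), so Pelora Territory is on standard time, UTC+01:00.
13:40 Pelora Territory − 1h = 12:40 UTC.
1 September 2021 is a Wednesday, so the first Saturday is September 4 and the third is September 18.
1 March 2022 is a Tuesday, so the first Monday is March 7.
At the standard offset (UTC−06:45), 12:40 UTC − 6h45m = 05:55 Kesosa standard time.
The standard-time date in Kesosa, March 3, 2022, lies within the daylight-saving period (18 September 2021 – 7 March 2022), so Kesosa is on daylight time, UTC−05:45.
12:40 UTC − 5h45m = 06:55 Kesosa.

06:55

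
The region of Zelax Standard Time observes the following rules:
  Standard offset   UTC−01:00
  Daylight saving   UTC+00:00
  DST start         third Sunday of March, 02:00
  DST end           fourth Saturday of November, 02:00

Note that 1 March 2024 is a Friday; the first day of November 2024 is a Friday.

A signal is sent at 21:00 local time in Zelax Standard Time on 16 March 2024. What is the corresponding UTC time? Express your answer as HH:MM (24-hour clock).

1 March 2024 is a Friday, so the first Sunday is March 3 and the third is March 17.
1 November 2024 is a Friday, so the first Saturday is November 2 and the fourth is November 23.
Daylight saving runs 17 March – 23 November; 16 March 2024 is outside that window, so Zelax Standard Time is on standard time at UTC−01:00.
21:00 local + 1h = 22:00 UTC.

22:00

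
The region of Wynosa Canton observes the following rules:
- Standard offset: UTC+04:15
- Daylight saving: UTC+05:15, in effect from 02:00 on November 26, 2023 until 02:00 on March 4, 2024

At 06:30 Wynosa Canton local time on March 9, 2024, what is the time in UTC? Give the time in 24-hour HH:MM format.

March 9, 2024 does not fall between 26 November 2023 and 4 March 2024, so daylight saving is not in effect and Wynosa Canton is at UTC+04:15.
06:30 local − 4h15m = 02:15 UTC.

02:15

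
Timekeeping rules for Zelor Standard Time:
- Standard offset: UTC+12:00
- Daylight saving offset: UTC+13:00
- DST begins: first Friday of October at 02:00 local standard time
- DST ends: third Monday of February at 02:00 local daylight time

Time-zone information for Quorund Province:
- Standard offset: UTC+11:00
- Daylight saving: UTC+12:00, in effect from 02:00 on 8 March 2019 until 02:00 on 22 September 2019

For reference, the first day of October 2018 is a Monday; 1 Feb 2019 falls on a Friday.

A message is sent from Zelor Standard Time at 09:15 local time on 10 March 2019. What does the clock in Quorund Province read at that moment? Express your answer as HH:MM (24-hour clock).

09:15

1 October 2018 is a Monday, so the first Friday is October 5.
1 February 2019 is a Friday, so the first Monday is February 4 and the third is February 18.
10 March 2019 does not fall between 5 October 2018 and 18 February 2019, so daylight saving is not in effect and Zelor Standard Time is at UTC+12:00.
09:15 Zelor Standard Time − 12h = 21:15 UTC (rolling into the previous day, 9 March 2019).
At the standard offset (UTC+11:00), 21:15 UTC + 11h = 08:15 Quorund Province standard time (rolling into the next day, 10 March 2019).
The standard-time date in Quorund Province, 10 March 2019, lies within the daylight-saving period (8 March – 22 September), so Quorund Province is on daylight time, UTC+12:00.
21:15 UTC + 12h = 09:15 Quorund Province (rolling into the next day, 10 March 2019).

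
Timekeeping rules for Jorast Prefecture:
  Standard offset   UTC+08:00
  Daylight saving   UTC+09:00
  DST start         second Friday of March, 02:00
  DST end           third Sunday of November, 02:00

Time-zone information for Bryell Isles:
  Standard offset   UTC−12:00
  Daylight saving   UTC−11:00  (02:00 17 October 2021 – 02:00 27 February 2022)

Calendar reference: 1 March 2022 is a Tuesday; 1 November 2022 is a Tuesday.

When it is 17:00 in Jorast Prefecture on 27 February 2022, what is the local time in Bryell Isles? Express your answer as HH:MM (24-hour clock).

1 March 2022 is a Tuesday, so the first Friday is March 4 and the second is March 11.
1 November 2022 is a Tuesday, so the first Sunday is November 6 and the third is November 20.
Daylight saving runs 11 March – 20 November; 27 February 2022 is outside that window, so Jorast Prefecture is on standard time at UTC+08:00.
17:00 Jorast Prefecture − 8h = 09:00 UTC.
At the standard offset (UTC−12:00), 09:00 UTC − 12h = 21:00 Bryell Isles standard time (rolling into the previous day, 26 February 2022).
The standard-time date in Bryell Isles, 26 February 2022, falls between 17 October 2021 and 27 February 2022, so daylight saving is in effect and Bryell Isles is at UTC−11:00.
09:00 UTC − 11h = 22:00 Bryell Isles (rolling into the previous day, 26 February 2022).

22:00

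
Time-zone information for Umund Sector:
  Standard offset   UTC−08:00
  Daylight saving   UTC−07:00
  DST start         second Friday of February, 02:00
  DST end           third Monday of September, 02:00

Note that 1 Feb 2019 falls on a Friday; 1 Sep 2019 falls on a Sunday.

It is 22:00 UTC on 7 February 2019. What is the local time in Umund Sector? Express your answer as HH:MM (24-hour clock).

14:00

1 February 2019 is a Friday, so the first Friday is February 1 and the second is February 8.
1 September 2019 is a Sunday, so the first Monday is September 2 and the third is September 16.
At the standard offset (UTC−08:00), 22:00 UTC − 8h = 14:00 Umund Sector standard time.
The standard-time date in Umund Sector, 7 February 2019, is outside the daylight-saving period (8 February – 16 September), so Umund Sector is on standard time, UTC−08:00.
22:00 UTC − 8h = 14:00 local.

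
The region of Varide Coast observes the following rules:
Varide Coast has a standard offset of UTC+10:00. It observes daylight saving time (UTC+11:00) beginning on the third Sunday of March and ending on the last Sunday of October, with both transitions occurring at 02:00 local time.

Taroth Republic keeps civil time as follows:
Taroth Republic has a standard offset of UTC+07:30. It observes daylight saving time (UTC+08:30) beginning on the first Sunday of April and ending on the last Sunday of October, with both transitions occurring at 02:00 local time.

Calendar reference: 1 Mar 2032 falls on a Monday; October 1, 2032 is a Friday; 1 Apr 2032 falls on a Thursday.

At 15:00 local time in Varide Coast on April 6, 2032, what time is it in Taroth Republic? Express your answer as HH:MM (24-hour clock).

12:30

1 March 2032 is a Monday, so the first Sunday is March 7 and the third is March 21.
1 October 2032 is a Friday, so Sundays fall on 3, 10, 17, 24, 31; the last is October 31.
April 6, 2032 falls between 21 March and 31 October, so daylight saving is in effect and Varide Coast is at UTC+11:00.
15:00 Varide Coast − 11h = 04:00 UTC.
1 April 2032 is a Thursday, so the first Sunday is April 4.
1 October 2032 is a Friday, so Sundays fall on 3, 10, 17, 24, 31; the last is October 31.
At the standard offset (UTC+07:30), 04:00 UTC + 7h30m = 11:30 Taroth Republic standard time.
Daylight saving runs 4 April – 31 October; the standard-time date in Taroth Republic, April 6, 2032, is inside that window, so Taroth Republic is at UTC+08:30.
04:00 UTC + 8h30m = 12:30 Taroth Republic.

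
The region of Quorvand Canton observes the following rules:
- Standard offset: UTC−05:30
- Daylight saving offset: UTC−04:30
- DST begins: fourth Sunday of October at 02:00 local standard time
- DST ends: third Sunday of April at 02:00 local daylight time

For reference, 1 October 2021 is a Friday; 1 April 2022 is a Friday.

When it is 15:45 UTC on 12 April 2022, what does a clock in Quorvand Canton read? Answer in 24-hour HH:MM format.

1 October 2021 is a Friday, so the first Sunday is October 3 and the fourth is October 24.
1 April 2022 is a Friday, so the first Sunday is April 3 and the third is April 17.
At the standard offset (UTC−05:30), 15:45 UTC − 5h30m = 10:15 Quorvand Canton standard time.
Daylight saving runs 24 October 2021 – 17 April 2022; the standard-time date in Quorvand Canton, 12 April 2022, is inside that window, so Quorvand Canton is at UTC−04:30.
15:45 UTC − 4h30m = 11:15 local.

11:15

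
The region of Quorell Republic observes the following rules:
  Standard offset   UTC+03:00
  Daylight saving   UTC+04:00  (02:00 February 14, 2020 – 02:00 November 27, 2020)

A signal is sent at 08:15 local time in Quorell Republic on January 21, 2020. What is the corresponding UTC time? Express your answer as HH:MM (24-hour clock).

05:15

January 21, 2020 does not fall between 14 February and 27 November, so daylight saving is not in effect and Quorell Republic is at UTC+03:00.
08:15 local − 3h = 05:15 UTC.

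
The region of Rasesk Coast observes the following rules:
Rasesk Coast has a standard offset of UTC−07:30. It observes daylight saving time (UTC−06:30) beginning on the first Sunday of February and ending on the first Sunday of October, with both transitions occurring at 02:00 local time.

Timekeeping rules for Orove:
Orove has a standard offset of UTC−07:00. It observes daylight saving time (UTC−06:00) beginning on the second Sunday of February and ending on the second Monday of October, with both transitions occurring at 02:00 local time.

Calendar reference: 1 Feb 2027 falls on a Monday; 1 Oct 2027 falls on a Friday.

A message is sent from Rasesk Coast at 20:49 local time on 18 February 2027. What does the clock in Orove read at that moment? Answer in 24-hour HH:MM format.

1 February 2027 is a Monday, so the first Sunday is February 7.
1 October 2027 is a Friday, so the first Sunday is October 3.
18 February 2027 lies within the daylight-saving period (7 February – 3 October), so Rasesk Coast is on daylight time, UTC−06:30.
20:49 Rasesk Coast + 6h30m = 03:19 UTC (rolling into the next day, 19 February 2027).
1 February 2027 is a Monday, so the first Sunday is February 7 and the second is February 14.
1 October 2027 is a Friday, so the first Monday is October 4 and the second is October 11.
At the standard offset (UTC−07:00), 03:19 UTC − 7h = 20:19 Orove standard time (rolling into the previous day, 18 February 2027).
Daylight saving runs 14 February – 11 October; the standard-time date in Orove, 18 February 2027, is inside that window, so Orove is at UTC−06:00.
03:19 UTC − 6h = 21:19 Orove (rolling into the previous day, 18 February 2027).

21:19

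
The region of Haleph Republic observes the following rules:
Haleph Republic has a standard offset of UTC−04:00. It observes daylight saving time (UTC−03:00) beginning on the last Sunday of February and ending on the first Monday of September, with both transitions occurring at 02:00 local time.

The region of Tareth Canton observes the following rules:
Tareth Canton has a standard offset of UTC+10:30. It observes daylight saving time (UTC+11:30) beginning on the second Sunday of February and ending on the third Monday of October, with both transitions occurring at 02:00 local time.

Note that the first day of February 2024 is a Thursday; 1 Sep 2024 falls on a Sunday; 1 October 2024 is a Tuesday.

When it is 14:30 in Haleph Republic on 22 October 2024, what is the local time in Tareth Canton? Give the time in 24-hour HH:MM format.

1 February 2024 is a Thursday, so Sundays fall on 4, 11, 18, 25; the last is February 25.
1 September 2024 is a Sunday, so the first Monday is September 2.
Daylight saving runs 25 February – 2 September; 22 October 2024 is outside that window, so Haleph Republic is on standard time at UTC−04:00.
14:30 Haleph Republic + 4h = 18:30 UTC.
1 February 2024 is a Thursday, so the first Sunday is February 4 and the second is February 11.
1 October 2024 is a Tuesday, so the first Monday is October 7 and the third is October 21.
At the standard offset (UTC+10:30), 18:30 UTC + 10h30m = 05:00 Tareth Canton standard time (rolling into the next day, 23 October 2024).
Daylight saving runs 11 February – 21 October; the standard-time date in Tareth Canton, 23 October 2024, is outside that window, so Tareth Canton is on standard time at UTC+10:30.
18:30 UTC + 10h30m = 05:00 Tareth Canton (rolling into the next day, 23 October 2024).

05:00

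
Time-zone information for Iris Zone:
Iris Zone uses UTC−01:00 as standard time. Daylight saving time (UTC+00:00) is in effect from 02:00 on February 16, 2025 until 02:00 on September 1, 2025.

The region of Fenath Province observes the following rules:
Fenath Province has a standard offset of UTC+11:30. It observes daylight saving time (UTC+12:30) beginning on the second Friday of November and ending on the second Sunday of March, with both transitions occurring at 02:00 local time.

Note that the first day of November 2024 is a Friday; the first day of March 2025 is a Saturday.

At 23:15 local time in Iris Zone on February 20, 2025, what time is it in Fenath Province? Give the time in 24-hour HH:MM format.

11:45

February 20, 2025 lies within the daylight-saving period (16 February – 1 September), so Iris Zone is on daylight time, UTC+00:00.
23:15 Iris Zone − 0h = 23:15 UTC.
1 November 2024 is a Friday, so the first Friday is November 1 and the second is November 8.
1 March 2025 is a Saturday, so the first Sunday is March 2 and the second is March 9.
At the standard offset (UTC+11:30), 23:15 UTC + 11h30m = 10:45 Fenath Province standard time (rolling into the next day, 21 February 2025).
The standard-time date in Fenath Province, February 21, 2025, falls between 8 November 2024 and 9 March 2025, so daylight saving is in effect and Fenath Province is at UTC+12:30.
23:15 UTC + 12h30m = 11:45 Fenath Province (rolling into the next day, 21 February 2025).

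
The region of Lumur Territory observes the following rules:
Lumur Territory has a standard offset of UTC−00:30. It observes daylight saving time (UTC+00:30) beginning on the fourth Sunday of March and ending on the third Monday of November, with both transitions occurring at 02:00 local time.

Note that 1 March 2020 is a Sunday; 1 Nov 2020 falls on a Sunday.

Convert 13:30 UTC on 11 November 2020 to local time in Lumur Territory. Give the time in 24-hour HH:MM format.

14:00

1 March 2020 is a Sunday, so the first Sunday is March 1 and the fourth is March 22.
1 November 2020 is a Sunday, so the first Monday is November 2 and the third is November 16.
At the standard offset (UTC−00:30), 13:30 UTC − 0h30m = 13:00 Lumur Territory standard time.
The standard-time date in Lumur Territory, 11 November 2020, falls between 22 March and 16 November, so daylight saving is in effect and Lumur Territory is at UTC+00:30.
13:30 UTC + 0h30m = 14:00 local.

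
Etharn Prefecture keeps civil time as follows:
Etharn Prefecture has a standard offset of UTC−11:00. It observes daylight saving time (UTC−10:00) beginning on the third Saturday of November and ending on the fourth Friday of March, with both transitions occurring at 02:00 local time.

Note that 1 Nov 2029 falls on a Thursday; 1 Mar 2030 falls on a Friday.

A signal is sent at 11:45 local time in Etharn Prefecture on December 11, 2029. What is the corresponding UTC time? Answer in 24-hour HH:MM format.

1 November 2029 is a Thursday, so the first Saturday is November 3 and the third is November 17.
1 March 2030 is a Friday, so the first Friday is March 1 and the fourth is March 22.
December 11, 2029 lies within the daylight-saving period (17 November 2029 – 22 March 2030), so Etharn Prefecture is on daylight time, UTC−10:00.
11:45 local + 10h = 21:45 UTC.

21:45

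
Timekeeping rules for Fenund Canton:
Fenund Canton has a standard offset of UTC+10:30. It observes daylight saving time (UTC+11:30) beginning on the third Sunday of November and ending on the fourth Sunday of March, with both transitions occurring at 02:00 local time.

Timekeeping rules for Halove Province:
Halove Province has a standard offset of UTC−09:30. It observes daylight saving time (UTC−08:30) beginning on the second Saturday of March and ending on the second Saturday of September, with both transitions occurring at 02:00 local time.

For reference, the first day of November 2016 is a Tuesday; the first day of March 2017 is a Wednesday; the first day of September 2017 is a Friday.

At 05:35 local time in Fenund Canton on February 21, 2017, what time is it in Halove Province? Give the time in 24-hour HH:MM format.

1 November 2016 is a Tuesday, so the first Sunday is November 6 and the third is November 20.
1 March 2017 is a Wednesday, so the first Sunday is March 5 and the fourth is March 26.
Daylight saving runs 20 November 2016 – 26 March 2017; February 21, 2017 is inside that window, so Fenund Canton is at UTC+11:30.
05:35 Fenund Canton − 11h30m = 18:05 UTC (rolling into the previous day, 20 February 2017).
1 March 2017 is a Wednesday, so the first Saturday is March 4 and the second is March 11.
1 September 2017 is a Friday, so the first Saturday is September 2 and the second is September 9.
At the standard offset (UTC−09:30), 18:05 UTC − 9h30m = 08:35 Halove Province standard time.
Daylight saving runs 11 March – 9 September; the standard-time date in Halove Province, February 20, 2017, is outside that window, so Halove Province is on standard time at UTC−09:30.
18:05 UTC − 9h30m = 08:35 Halove Province.

08:35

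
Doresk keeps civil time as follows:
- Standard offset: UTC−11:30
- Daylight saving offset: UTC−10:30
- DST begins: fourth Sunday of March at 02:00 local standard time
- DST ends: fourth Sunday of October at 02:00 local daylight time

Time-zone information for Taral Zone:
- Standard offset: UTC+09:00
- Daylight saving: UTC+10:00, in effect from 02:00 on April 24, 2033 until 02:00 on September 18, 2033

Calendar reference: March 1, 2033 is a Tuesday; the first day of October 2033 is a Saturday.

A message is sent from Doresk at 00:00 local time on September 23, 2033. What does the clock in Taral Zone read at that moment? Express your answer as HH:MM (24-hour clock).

1 March 2033 is a Tuesday, so the first Sunday is March 6 and the fourth is March 27.
1 October 2033 is a Saturday, so the first Sunday is October 2 and the fourth is October 23.
September 23, 2033 falls between 27 March and 23 October, so daylight saving is in effect and Doresk is at UTC−10:30.
00:00 Doresk + 10h30m = 10:30 UTC.
At the standard offset (UTC+09:00), 10:30 UTC + 9h = 19:30 Taral Zone standard time.
Daylight saving runs 24 April – 18 September; the standard-time date in Taral Zone, September 23, 2033, is outside that window, so Taral Zone is on standard time at UTC+09:00.
10:30 UTC + 9h = 19:30 Taral Zone.

19:30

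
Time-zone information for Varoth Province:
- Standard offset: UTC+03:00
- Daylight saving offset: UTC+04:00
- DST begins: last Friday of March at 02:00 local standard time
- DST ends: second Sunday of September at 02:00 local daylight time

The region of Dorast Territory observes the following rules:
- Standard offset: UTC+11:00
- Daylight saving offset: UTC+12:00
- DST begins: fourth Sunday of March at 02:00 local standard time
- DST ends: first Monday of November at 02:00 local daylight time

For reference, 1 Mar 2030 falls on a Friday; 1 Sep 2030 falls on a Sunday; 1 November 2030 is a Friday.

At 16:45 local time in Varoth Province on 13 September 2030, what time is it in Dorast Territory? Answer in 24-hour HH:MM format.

01:45

1 March 2030 is a Friday, so Fridays fall on 1, 8, 15, 22, 29; the last is March 29.
1 September 2030 is a Sunday, so the first Sunday is September 1 and the second is September 8.
13 September 2030 does not fall between 29 March and 8 September, so daylight saving is not in effect and Varoth Province is at UTC+03:00.
16:45 Varoth Province − 3h = 13:45 UTC.
1 March 2030 is a Friday, so the first Sunday is March 3 and the fourth is March 24.
1 November 2030 is a Friday, so the first Monday is November 4.
At the standard offset (UTC+11:00), 13:45 UTC + 11h = 00:45 Dorast Territory standard time (rolling into the next day, 14 September 2030).
The standard-time date in Dorast Territory, 14 September 2030, lies within the daylight-saving period (24 March – 4 November), so Dorast Territory is on daylight time, UTC+12:00.
13:45 UTC + 12h = 01:45 Dorast Territory (rolling into the next day, 14 September 2030).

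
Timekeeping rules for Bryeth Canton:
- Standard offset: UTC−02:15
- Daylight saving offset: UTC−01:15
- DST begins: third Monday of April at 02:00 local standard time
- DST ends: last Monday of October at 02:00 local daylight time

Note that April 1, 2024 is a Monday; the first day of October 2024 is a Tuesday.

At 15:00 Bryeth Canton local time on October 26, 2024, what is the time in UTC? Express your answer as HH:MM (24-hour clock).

16:15

1 April 2024 is a Monday, so the first Monday is April 1 and the third is April 15.
1 October 2024 is a Tuesday, so Mondays fall on 7, 14, 21, 28; the last is October 28.
Daylight saving runs 15 April – 28 October; October 26, 2024 is inside that window, so Bryeth Canton is at UTC−01:15.
15:00 local + 1h15m = 16:15 UTC.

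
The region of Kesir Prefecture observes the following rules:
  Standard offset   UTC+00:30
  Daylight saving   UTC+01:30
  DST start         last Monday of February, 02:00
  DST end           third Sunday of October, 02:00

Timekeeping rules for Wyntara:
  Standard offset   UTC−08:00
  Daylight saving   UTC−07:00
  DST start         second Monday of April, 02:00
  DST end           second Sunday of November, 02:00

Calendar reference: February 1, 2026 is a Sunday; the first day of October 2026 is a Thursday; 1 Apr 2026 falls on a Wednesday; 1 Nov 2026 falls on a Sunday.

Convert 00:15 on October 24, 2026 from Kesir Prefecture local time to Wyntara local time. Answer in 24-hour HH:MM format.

16:45

1 February 2026 is a Sunday, so Mondays fall on 2, 9, 16, 23; the last is February 23.
1 October 2026 is a Thursday, so the first Sunday is October 4 and the third is October 18.
October 24, 2026 is outside the daylight-saving period (23 February – 18 October), so Kesir Prefecture is on standard time, UTC+00:30.
00:15 Kesir Prefecture − 0h30m = 23:45 UTC (rolling into the previous day, 23 October 2026).
1 April 2026 is a Wednesday, so the first Monday is April 6 and the second is April 13.
1 November 2026 is a Sunday, so the first Sunday is November 1 and the second is November 8.
At the standard offset (UTC−08:00), 23:45 UTC − 8h = 15:45 Wyntara standard time.
The standard-time date in Wyntara, October 23, 2026, lies within the daylight-saving period (13 April – 8 November), so Wyntara is on daylight time, UTC−07:00.
23:45 UTC − 7h = 16:45 Wyntara.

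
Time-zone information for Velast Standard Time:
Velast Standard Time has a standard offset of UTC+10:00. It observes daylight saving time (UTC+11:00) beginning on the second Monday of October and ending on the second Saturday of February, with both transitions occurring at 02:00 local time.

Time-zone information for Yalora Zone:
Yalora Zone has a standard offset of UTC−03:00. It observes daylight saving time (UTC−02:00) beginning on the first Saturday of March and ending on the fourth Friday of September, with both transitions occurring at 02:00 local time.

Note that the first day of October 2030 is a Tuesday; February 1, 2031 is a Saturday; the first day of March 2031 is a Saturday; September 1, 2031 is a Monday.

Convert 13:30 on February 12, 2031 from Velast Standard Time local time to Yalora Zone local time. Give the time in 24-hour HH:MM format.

00:30

1 October 2030 is a Tuesday, so the first Monday is October 7 and the second is October 14.
1 February 2031 is a Saturday, so the first Saturday is February 1 and the second is February 8.
February 12, 2031 does not fall between 14 October 2030 and 8 February 2031, so daylight saving is not in effect and Velast Standard Time is at UTC+10:00.
13:30 Velast Standard Time − 10h = 03:30 UTC.
1 March 2031 is a Saturday, so the first Saturday is March 1.
1 September 2031 is a Monday, so the first Friday is September 5 and the fourth is September 26.
At the standard offset (UTC−03:00), 03:30 UTC − 3h = 00:30 Yalora Zone standard time.
The standard-time date in Yalora Zone, February 12, 2031, does not fall between 1 March and 26 September, so daylight saving is not in effect and Yalora Zone is at UTC−03:00.
03:30 UTC − 3h = 00:30 Yalora Zone.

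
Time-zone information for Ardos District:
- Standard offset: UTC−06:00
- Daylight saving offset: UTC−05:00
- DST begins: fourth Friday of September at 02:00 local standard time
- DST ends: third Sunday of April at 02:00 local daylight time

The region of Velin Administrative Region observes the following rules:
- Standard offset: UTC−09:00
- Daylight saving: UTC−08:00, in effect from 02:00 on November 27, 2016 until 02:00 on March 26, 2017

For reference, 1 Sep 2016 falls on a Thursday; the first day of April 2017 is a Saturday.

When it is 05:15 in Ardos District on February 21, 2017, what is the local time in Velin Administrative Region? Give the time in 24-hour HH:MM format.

1 September 2016 is a Thursday, so the first Friday is September 2 and the fourth is September 23.
1 April 2017 is a Saturday, so the first Sunday is April 2 and the third is April 16.
February 21, 2017 falls between 23 September 2016 and 16 April 2017, so daylight saving is in effect and Ardos District is at UTC−05:00.
05:15 Ardos District + 5h = 10:15 UTC.
At the standard offset (UTC−09:00), 10:15 UTC − 9h = 01:15 Velin Administrative Region standard time.
Daylight saving runs 27 November 2016 – 26 March 2017; the standard-time date in Velin Administrative Region, February 21, 2017, is inside that window, so Velin Administrative Region is at UTC−08:00.
10:15 UTC − 8h = 02:15 Velin Administrative Region.

02:15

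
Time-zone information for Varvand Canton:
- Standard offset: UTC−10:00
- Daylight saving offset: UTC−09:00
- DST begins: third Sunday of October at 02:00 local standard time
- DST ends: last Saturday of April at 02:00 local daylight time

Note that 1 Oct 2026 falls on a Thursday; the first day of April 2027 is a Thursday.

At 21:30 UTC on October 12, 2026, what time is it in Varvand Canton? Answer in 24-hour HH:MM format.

11:30

1 October 2026 is a Thursday, so the first Sunday is October 4 and the third is October 18.
1 April 2027 is a Thursday, so Saturdays fall on 3, 10, 17, 24; the last is April 24.
At the standard offset (UTC−10:00), 21:30 UTC − 10h = 11:30 Varvand Canton standard time.
The standard-time date in Varvand Canton, October 12, 2026, is outside the daylight-saving period (18 October 2026 – 24 April 2027), so Varvand Canton is on standard time, UTC−10:00.
21:30 UTC − 10h = 11:30 local.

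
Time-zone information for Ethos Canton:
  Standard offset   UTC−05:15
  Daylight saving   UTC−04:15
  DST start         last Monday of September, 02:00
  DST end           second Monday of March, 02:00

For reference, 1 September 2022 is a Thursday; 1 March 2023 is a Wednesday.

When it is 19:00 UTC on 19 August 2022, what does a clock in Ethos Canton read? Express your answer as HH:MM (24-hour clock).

13:45

1 September 2022 is a Thursday, so Mondays fall on 5, 12, 19, 26; the last is September 26.
1 March 2023 is a Wednesday, so the first Monday is March 6 and the second is March 13.
At the standard offset (UTC−05:15), 19:00 UTC − 5h15m = 13:45 Ethos Canton standard time.
The standard-time date in Ethos Canton, 19 August 2022, is outside the daylight-saving period (26 September 2022 – 13 March 2023), so Ethos Canton is on standard time, UTC−05:15.
19:00 UTC − 5h15m = 13:45 local.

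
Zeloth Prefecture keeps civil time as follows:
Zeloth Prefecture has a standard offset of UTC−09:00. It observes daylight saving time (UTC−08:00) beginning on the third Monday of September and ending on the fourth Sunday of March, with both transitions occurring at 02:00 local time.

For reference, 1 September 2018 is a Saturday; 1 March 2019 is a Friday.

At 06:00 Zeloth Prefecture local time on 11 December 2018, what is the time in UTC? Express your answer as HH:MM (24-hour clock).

14:00

1 September 2018 is a Saturday, so the first Monday is September 3 and the third is September 17.
1 March 2019 is a Friday, so the first Sunday is March 3 and the fourth is March 24.
Daylight saving runs 17 September 2018 – 24 March 2019; 11 December 2018 is inside that window, so Zeloth Prefecture is at UTC−08:00.
06:00 local + 8h = 14:00 UTC.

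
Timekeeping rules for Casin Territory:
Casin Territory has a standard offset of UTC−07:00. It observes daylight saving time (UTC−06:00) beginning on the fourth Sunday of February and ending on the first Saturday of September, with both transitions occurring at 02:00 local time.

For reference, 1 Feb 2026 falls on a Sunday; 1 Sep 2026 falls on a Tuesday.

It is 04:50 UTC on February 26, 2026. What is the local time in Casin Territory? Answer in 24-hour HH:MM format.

1 February 2026 is a Sunday, so the first Sunday is February 1 and the fourth is February 22.
1 September 2026 is a Tuesday, so the first Saturday is September 5.
At the standard offset (UTC−07:00), 04:50 UTC − 7h = 21:50 Casin Territory standard time (rolling into the previous day, 25 February 2026).
Daylight saving runs 22 February – 5 September; the standard-time date in Casin Territory, February 25, 2026, is inside that window, so Casin Territory is at UTC−06:00.
04:50 UTC − 6h = 22:50 local (rolling into the previous day, 25 February 2026).

22:50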